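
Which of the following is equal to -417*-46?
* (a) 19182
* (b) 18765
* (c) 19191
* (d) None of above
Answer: a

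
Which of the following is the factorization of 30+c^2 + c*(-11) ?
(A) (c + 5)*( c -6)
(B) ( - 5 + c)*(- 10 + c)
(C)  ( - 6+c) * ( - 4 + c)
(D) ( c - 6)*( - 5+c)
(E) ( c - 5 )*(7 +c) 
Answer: D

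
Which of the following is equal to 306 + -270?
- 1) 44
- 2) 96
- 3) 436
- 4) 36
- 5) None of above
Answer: 4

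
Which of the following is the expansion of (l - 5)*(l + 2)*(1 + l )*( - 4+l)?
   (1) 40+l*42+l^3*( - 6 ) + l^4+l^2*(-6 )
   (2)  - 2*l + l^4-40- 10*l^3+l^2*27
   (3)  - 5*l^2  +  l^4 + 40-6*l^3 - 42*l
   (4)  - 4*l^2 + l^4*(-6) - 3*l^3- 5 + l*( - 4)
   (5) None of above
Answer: 5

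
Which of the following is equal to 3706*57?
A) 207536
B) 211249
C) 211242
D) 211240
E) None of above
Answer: C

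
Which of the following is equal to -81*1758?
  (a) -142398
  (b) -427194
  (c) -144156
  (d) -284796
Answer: a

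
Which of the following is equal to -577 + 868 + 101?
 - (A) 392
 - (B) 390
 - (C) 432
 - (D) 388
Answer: A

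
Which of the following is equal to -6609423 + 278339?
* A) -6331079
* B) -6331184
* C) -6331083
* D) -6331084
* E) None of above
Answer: D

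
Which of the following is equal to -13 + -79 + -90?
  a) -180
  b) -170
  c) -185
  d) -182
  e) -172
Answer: d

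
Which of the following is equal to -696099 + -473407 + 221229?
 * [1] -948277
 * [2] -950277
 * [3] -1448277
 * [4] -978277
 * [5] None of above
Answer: 1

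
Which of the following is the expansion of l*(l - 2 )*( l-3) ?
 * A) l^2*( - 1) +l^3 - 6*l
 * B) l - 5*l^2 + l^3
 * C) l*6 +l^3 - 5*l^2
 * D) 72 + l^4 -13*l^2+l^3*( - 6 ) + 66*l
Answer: C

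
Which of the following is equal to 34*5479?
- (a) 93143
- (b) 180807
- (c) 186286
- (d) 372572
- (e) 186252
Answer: c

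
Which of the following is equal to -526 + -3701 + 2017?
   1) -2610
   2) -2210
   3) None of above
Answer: 2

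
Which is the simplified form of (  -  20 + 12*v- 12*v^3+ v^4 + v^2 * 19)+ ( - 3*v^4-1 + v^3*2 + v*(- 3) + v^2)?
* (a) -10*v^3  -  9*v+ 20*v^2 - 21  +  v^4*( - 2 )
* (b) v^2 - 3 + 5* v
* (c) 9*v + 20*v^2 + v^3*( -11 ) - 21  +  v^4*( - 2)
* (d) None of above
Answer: d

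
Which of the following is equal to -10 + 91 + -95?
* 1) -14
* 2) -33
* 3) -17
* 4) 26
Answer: 1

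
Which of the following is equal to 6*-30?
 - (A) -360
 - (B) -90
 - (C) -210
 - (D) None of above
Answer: D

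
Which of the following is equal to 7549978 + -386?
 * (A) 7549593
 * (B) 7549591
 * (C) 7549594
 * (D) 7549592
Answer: D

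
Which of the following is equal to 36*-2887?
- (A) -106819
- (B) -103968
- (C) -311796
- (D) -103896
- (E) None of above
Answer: E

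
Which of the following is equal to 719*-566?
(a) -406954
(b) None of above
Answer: a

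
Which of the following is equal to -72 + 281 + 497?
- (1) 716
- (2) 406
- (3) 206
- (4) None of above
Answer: 4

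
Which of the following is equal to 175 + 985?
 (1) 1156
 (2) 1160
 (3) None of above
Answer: 2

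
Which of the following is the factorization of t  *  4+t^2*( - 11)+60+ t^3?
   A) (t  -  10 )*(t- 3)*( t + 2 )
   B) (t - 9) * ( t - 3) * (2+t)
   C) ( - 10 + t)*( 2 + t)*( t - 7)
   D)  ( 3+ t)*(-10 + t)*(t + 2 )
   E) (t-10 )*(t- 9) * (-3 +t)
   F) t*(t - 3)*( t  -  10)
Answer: A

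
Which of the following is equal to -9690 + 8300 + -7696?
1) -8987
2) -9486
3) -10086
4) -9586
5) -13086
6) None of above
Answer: 6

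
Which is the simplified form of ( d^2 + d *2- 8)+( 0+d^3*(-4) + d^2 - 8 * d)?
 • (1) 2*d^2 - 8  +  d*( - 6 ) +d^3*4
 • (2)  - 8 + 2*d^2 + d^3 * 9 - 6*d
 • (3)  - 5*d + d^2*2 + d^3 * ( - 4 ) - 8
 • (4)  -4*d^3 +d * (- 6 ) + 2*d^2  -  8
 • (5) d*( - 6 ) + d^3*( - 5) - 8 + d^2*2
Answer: 4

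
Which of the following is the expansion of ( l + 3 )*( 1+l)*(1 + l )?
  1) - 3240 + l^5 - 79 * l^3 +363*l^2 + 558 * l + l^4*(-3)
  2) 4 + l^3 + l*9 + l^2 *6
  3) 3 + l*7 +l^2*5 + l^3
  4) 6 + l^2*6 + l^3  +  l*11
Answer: 3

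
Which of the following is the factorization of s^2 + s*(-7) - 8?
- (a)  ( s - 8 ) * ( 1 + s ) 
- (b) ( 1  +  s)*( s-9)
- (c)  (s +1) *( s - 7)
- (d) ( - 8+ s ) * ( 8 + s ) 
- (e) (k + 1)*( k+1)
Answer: a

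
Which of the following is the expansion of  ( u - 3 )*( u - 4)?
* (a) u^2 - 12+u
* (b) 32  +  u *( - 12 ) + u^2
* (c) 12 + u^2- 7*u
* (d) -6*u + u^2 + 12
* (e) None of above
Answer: c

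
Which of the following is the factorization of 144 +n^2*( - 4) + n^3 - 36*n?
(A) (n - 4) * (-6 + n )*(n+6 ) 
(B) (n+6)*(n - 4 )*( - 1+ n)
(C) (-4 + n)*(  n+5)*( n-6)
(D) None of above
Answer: A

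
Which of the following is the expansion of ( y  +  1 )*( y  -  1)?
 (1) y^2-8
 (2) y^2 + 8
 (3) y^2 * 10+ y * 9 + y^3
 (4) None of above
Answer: 4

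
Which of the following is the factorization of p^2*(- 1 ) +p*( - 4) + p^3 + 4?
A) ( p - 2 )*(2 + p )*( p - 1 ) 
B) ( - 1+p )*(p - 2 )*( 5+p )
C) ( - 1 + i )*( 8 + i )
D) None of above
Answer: A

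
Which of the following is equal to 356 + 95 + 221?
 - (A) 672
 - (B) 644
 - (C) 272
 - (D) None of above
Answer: A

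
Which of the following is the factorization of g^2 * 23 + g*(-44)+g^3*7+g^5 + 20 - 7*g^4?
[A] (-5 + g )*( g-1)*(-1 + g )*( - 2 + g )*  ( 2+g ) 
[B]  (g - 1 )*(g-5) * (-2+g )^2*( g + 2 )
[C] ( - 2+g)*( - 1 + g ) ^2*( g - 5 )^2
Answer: A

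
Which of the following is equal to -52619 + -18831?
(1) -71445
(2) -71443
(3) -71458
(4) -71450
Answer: 4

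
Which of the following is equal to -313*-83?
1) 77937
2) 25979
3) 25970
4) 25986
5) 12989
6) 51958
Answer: 2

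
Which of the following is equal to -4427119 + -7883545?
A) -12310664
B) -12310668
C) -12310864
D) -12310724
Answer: A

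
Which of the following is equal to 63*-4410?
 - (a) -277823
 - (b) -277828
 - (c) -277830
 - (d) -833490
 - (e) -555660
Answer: c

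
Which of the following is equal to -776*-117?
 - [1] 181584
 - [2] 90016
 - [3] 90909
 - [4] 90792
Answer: 4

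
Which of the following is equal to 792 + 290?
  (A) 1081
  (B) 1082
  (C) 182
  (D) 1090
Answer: B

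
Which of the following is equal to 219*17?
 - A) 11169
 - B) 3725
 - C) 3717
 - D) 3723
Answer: D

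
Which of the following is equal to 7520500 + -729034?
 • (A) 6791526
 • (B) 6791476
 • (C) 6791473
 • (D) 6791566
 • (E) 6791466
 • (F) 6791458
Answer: E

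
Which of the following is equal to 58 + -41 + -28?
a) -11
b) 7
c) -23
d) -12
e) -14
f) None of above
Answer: a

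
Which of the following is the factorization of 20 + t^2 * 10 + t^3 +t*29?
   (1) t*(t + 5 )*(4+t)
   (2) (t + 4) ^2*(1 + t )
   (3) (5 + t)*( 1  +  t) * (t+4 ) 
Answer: 3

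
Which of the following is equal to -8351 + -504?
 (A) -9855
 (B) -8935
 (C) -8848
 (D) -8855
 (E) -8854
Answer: D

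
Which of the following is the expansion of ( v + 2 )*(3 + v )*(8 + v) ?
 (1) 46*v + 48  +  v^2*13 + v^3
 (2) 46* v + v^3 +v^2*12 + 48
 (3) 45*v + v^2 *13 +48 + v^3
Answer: 1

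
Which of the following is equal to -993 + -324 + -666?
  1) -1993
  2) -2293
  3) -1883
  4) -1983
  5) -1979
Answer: 4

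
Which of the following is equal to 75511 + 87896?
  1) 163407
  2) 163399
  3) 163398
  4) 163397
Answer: 1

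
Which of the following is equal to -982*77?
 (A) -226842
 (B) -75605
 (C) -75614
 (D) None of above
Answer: C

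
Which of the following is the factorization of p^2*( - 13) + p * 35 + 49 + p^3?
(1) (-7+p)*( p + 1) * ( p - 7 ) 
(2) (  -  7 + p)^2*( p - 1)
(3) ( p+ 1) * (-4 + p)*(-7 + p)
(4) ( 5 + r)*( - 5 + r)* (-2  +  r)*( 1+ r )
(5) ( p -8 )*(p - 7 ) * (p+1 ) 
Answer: 1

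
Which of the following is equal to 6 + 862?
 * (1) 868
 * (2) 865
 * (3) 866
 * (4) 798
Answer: 1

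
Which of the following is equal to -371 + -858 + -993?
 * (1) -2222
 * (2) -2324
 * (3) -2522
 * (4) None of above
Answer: 1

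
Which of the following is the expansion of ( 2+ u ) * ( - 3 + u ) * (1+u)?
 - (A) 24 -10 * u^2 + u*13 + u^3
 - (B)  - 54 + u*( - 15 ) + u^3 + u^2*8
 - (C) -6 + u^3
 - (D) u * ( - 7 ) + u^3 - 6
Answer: D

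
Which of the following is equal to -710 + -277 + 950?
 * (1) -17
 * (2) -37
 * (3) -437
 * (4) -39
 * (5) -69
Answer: 2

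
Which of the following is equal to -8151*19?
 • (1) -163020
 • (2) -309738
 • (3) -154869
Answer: 3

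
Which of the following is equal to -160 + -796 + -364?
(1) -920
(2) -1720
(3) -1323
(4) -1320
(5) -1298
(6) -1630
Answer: 4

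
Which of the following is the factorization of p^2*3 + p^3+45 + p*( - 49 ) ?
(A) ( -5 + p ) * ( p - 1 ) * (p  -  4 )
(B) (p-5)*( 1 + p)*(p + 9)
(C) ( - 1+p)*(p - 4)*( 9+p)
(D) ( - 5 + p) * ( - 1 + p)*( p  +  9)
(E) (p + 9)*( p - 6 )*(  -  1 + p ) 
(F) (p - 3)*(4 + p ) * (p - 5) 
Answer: D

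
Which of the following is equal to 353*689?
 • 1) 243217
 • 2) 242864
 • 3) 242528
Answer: 1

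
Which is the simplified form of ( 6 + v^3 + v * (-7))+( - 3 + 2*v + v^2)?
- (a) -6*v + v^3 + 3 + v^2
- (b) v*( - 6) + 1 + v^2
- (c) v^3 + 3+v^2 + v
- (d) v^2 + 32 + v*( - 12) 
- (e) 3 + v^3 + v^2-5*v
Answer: e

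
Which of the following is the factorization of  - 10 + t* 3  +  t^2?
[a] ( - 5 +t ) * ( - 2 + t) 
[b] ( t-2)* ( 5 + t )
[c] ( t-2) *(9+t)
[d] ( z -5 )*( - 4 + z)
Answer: b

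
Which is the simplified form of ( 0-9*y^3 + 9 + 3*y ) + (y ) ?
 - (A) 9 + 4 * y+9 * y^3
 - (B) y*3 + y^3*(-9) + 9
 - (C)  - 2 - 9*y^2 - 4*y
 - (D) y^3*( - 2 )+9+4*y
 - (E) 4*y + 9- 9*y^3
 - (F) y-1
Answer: E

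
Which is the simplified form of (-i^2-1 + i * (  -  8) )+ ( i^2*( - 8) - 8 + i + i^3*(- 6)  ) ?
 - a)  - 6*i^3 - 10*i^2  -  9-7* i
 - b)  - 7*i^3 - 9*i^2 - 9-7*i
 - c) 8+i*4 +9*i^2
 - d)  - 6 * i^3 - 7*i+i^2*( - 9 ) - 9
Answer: d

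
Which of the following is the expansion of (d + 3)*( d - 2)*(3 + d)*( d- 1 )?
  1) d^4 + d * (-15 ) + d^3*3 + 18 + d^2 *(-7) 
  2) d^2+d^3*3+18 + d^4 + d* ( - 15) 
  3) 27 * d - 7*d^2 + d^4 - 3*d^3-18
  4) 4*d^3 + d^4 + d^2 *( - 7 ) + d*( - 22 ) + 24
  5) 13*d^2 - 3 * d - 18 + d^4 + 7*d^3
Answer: 1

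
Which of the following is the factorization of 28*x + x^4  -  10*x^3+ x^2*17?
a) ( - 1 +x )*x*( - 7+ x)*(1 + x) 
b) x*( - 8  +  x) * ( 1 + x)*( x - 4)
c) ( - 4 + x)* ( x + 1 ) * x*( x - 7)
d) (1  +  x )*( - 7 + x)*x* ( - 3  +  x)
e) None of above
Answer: c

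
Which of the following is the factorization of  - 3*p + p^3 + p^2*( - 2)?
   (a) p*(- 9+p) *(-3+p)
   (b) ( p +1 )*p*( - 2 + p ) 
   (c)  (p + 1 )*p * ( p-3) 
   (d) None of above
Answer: c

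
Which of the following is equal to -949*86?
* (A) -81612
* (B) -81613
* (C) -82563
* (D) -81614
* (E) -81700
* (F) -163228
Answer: D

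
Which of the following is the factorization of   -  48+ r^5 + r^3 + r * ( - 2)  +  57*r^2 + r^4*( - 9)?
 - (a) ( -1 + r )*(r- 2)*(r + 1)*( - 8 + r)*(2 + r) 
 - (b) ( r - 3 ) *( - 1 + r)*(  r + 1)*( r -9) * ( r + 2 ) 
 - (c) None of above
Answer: c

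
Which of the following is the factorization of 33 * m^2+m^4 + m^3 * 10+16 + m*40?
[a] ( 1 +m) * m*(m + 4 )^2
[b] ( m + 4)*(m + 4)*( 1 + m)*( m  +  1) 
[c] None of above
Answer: b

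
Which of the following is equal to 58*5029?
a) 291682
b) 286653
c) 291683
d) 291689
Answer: a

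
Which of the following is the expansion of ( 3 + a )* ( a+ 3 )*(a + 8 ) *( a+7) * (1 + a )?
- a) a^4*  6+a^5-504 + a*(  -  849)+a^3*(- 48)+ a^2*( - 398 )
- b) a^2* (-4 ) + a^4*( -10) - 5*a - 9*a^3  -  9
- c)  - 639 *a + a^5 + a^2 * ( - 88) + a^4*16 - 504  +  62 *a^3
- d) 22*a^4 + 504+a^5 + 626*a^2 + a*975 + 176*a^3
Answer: d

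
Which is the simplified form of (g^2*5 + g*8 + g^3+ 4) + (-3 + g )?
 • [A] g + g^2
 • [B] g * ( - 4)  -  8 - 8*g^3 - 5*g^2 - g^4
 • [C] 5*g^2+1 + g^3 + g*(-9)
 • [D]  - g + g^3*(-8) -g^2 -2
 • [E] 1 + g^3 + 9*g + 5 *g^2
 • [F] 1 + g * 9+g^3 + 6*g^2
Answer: E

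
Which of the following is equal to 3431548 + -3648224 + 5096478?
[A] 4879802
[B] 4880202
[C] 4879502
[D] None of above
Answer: A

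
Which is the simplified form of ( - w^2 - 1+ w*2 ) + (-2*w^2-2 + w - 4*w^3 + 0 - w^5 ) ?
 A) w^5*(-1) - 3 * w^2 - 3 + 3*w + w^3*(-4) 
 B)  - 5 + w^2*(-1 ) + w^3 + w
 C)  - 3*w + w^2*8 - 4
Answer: A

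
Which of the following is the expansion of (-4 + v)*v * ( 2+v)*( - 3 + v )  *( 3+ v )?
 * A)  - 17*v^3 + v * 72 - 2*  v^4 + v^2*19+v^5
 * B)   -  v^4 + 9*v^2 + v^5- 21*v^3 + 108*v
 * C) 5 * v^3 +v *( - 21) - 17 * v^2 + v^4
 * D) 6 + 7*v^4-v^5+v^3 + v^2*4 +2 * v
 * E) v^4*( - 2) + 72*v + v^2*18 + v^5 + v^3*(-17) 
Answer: E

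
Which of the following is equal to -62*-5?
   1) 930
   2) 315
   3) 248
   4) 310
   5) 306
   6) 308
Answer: 4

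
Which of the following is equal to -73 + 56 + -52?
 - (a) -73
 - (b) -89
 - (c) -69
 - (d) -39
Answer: c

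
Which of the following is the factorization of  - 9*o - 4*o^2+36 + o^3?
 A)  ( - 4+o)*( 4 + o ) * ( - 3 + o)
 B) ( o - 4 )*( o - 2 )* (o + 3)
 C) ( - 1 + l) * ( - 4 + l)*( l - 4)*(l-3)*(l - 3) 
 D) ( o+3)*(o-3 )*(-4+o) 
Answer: D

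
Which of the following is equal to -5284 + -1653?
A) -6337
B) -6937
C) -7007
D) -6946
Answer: B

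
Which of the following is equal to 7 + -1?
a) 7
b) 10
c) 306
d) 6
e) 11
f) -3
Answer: d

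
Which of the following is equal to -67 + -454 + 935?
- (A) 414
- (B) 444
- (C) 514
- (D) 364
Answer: A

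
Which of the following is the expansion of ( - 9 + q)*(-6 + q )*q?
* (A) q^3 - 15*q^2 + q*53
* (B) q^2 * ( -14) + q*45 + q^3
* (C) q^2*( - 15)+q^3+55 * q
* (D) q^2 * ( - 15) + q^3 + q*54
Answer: D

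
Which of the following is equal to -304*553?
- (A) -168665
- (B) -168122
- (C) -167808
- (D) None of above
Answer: D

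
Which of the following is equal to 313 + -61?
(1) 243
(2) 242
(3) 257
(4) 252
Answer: 4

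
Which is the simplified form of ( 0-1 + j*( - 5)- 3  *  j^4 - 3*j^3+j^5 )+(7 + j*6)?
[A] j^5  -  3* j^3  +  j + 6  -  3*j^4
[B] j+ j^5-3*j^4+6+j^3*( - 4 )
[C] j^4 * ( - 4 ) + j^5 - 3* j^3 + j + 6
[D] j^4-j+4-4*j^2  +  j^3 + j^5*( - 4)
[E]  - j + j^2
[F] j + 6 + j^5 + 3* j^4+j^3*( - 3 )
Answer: A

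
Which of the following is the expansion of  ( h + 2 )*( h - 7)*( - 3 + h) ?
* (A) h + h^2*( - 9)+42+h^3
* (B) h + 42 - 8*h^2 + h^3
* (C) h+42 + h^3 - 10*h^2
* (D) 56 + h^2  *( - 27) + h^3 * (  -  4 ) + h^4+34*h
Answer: B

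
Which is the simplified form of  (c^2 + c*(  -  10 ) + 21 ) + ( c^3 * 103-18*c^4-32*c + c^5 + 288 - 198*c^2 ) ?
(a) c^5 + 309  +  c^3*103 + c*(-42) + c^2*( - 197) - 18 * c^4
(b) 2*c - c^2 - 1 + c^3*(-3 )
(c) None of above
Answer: a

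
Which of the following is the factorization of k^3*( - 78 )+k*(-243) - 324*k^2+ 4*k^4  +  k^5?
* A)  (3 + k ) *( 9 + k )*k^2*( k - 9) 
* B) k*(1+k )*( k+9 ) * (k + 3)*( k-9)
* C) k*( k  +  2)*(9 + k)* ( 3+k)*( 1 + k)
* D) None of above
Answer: B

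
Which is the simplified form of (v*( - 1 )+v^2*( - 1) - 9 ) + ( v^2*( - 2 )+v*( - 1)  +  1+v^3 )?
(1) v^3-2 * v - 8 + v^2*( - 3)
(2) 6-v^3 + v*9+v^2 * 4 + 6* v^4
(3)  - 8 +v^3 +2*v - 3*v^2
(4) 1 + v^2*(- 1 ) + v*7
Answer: 1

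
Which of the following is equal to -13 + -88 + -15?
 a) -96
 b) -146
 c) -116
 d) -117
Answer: c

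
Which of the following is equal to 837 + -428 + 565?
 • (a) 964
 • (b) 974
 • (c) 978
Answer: b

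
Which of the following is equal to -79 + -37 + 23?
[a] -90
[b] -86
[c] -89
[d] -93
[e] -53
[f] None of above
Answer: d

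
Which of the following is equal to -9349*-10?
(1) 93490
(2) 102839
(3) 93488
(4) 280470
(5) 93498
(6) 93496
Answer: 1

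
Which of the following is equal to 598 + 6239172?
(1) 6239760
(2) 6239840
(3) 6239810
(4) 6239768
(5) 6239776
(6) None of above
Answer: 6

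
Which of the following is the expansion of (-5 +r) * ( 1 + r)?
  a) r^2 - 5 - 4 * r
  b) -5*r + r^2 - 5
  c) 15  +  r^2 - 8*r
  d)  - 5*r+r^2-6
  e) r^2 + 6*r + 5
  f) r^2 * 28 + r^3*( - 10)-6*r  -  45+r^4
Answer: a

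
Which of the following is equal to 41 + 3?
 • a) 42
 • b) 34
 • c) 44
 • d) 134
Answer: c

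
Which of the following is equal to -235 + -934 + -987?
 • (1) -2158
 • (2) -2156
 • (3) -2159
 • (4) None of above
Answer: 2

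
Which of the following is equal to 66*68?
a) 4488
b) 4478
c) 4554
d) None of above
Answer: a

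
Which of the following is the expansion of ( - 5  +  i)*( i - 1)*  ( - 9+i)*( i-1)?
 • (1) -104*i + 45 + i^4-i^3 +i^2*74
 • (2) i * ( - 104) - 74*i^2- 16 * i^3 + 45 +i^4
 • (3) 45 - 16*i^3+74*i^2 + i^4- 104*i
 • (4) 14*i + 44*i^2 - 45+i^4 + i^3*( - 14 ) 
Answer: 3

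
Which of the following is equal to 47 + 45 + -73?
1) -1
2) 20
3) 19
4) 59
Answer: 3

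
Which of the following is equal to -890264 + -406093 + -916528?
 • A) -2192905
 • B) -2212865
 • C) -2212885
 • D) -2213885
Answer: C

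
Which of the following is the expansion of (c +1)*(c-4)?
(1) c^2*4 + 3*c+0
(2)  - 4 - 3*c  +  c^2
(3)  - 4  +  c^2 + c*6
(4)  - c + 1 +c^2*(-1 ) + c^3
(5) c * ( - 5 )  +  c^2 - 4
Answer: 2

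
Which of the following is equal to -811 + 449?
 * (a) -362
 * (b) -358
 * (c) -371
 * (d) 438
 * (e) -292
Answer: a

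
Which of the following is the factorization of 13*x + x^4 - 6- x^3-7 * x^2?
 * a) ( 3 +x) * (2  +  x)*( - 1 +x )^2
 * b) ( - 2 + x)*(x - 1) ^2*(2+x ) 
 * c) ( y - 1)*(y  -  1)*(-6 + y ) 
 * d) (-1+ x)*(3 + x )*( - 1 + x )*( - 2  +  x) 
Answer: d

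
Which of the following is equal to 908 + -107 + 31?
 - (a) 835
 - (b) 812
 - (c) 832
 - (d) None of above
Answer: c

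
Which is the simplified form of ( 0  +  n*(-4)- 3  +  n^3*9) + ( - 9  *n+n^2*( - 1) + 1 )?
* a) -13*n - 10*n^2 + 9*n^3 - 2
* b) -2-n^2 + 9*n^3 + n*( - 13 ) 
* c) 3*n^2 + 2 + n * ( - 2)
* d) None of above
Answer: b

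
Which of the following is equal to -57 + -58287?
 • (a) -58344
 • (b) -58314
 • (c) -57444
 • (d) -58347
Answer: a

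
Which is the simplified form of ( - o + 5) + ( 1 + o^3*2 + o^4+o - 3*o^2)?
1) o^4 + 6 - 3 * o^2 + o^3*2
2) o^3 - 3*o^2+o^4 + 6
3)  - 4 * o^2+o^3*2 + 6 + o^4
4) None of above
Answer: 1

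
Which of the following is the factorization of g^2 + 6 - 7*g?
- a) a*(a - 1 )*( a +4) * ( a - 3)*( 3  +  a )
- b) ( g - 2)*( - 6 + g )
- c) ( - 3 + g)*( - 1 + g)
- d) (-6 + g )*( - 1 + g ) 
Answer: d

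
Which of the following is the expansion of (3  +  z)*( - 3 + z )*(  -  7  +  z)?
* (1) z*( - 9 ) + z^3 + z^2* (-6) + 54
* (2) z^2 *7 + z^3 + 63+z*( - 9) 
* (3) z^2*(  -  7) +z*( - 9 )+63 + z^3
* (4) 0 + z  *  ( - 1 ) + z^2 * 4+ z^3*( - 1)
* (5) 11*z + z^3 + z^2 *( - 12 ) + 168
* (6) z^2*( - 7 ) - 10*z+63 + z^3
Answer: 3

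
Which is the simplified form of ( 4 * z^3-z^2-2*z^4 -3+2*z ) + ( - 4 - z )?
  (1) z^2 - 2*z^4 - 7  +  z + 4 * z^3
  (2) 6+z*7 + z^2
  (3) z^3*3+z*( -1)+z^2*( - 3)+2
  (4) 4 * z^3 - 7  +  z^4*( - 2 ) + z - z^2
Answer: 4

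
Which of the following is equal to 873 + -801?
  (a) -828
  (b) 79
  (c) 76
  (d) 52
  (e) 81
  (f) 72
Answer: f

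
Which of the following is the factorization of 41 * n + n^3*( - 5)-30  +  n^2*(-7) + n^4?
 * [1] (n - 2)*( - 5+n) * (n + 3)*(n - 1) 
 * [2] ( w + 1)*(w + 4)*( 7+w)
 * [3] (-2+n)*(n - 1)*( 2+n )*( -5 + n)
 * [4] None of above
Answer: 1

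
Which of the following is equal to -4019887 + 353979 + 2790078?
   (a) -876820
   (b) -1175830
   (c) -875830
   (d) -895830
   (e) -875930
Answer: c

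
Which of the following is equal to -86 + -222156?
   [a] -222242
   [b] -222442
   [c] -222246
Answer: a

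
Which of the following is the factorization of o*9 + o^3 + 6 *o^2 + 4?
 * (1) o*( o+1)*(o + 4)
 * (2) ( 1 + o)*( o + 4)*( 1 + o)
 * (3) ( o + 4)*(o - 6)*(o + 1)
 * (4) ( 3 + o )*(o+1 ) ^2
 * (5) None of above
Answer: 2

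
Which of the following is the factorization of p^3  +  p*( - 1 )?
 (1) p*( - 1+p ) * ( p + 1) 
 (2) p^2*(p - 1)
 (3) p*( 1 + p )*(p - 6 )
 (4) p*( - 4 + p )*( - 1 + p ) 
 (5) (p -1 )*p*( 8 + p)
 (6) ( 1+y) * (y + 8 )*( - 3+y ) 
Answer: 1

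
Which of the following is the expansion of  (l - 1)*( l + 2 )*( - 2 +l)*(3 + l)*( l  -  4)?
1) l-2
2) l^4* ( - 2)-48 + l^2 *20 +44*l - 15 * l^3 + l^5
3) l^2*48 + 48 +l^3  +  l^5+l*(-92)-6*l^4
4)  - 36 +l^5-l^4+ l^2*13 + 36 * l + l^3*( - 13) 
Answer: 2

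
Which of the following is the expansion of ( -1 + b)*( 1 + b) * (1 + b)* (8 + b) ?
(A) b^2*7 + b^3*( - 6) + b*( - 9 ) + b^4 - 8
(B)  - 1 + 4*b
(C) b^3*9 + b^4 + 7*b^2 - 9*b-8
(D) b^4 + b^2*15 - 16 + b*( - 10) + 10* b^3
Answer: C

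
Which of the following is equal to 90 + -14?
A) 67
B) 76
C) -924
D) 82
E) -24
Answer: B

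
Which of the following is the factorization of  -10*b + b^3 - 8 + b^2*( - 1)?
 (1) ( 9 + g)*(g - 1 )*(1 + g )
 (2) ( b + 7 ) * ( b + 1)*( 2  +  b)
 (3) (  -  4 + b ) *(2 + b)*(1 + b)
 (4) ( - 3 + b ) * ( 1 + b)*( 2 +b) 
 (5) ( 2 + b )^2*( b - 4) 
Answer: 3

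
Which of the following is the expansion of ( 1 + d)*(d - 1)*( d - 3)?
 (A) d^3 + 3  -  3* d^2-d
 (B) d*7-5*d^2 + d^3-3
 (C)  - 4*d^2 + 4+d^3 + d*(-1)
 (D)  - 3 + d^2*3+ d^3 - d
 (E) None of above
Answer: A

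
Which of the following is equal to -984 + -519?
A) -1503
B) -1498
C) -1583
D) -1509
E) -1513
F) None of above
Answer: A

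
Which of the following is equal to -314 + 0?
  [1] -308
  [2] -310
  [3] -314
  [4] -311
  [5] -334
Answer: 3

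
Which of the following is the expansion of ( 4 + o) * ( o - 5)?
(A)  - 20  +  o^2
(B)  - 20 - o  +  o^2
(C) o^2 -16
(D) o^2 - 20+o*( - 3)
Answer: B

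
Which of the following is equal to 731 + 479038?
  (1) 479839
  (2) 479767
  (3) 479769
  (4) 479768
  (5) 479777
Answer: 3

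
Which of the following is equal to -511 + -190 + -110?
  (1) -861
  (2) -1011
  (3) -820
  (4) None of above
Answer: 4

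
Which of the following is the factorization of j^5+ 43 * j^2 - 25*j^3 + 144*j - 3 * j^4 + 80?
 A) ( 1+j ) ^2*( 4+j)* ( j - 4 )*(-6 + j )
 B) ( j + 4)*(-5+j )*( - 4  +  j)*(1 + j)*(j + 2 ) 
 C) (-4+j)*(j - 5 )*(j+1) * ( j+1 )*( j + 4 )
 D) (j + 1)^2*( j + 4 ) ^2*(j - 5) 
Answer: C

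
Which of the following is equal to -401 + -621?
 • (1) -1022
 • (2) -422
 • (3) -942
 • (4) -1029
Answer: 1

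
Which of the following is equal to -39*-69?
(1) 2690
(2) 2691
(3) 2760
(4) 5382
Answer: 2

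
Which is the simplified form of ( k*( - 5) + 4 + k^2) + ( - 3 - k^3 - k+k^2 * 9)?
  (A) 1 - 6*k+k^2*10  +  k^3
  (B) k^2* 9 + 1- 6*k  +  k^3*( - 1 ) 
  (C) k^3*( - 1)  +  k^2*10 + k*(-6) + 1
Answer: C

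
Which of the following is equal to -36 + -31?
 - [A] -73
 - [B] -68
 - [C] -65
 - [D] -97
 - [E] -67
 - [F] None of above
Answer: E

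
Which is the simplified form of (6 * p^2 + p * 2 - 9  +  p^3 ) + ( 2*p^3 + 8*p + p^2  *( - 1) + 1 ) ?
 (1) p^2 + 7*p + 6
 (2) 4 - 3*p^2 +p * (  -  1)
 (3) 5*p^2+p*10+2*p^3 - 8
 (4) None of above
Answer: 4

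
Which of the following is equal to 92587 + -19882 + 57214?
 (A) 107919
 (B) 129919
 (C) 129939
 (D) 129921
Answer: B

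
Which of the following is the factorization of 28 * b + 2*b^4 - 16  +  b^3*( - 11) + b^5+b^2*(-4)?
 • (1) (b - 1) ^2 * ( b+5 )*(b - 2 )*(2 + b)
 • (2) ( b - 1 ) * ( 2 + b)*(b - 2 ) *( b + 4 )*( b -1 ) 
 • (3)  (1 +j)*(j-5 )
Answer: 2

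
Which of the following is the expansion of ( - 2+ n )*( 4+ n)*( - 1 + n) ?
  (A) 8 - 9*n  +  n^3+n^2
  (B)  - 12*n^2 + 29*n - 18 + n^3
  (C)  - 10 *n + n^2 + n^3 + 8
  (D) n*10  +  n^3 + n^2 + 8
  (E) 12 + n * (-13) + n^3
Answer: C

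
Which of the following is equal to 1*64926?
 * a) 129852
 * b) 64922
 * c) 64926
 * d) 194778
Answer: c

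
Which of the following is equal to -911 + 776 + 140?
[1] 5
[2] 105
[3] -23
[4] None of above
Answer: 1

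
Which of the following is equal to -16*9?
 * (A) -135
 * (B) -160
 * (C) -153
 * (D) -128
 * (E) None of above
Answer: E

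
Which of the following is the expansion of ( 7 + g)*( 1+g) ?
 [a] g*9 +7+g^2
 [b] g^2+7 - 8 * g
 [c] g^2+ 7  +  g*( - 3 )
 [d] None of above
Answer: d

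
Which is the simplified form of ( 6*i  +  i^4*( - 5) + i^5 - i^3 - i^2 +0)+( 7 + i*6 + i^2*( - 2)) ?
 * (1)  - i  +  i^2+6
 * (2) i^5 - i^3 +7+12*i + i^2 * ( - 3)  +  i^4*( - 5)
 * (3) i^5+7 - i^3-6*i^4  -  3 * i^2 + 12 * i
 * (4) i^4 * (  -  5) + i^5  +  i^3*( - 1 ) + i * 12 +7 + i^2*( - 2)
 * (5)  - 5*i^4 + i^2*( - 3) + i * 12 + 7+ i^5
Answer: 2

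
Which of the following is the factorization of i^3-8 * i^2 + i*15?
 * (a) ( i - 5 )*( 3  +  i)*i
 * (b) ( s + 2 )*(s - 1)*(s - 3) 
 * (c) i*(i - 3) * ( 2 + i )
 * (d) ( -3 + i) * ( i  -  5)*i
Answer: d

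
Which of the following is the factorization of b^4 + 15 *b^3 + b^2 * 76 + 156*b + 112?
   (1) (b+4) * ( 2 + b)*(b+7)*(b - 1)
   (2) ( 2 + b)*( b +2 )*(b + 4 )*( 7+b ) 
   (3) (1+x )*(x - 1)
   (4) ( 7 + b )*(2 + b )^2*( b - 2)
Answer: 2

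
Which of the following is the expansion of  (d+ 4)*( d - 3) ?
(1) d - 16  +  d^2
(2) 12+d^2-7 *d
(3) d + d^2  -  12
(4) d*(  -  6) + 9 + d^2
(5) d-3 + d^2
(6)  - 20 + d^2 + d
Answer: 3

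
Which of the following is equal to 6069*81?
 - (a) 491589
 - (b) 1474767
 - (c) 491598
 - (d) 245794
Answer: a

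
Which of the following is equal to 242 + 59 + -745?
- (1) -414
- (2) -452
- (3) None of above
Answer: 3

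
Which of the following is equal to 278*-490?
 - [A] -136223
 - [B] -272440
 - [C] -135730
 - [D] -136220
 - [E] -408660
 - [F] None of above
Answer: D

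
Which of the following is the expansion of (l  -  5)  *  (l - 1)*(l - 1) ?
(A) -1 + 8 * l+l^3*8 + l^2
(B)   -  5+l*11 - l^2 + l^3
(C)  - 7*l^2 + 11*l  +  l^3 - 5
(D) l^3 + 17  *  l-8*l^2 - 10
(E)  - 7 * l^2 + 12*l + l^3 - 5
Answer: C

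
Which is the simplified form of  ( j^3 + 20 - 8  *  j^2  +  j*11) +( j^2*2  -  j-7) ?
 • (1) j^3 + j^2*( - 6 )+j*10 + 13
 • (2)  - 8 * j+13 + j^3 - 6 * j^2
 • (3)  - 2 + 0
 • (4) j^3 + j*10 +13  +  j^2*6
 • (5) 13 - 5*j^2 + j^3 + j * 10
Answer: 1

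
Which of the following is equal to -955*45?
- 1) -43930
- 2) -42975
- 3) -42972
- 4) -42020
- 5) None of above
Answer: 2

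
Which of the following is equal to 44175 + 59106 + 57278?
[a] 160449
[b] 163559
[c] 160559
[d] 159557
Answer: c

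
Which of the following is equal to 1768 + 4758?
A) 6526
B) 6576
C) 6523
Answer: A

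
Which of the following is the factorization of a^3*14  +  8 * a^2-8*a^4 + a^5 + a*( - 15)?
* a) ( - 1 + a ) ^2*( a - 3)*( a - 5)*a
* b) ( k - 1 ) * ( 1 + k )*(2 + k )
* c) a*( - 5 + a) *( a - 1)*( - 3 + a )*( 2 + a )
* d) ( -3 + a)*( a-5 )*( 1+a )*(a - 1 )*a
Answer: d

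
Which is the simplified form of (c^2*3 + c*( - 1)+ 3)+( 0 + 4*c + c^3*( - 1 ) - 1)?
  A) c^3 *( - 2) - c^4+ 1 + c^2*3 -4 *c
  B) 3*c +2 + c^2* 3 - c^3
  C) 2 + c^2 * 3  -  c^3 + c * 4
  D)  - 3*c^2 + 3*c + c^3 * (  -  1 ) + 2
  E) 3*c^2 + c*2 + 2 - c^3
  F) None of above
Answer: B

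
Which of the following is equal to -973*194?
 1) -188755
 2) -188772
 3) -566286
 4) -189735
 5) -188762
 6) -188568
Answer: 5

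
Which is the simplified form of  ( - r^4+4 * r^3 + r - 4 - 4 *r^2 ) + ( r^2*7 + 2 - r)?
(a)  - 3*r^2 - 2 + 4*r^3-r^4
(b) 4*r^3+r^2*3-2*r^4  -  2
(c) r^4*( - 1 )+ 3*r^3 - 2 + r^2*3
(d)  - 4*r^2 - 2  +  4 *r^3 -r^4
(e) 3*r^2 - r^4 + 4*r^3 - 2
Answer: e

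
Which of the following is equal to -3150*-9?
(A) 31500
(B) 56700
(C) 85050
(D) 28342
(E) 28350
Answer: E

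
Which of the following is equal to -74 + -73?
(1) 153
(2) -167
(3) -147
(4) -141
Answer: 3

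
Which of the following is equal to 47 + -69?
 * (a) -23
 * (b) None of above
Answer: b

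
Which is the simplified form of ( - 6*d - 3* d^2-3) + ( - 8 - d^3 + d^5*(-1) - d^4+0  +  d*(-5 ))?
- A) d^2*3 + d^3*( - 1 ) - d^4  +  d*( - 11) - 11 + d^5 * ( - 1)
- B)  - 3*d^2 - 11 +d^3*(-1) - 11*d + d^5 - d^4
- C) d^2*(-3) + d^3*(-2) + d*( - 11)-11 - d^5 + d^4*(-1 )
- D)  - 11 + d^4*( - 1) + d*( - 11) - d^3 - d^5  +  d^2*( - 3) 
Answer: D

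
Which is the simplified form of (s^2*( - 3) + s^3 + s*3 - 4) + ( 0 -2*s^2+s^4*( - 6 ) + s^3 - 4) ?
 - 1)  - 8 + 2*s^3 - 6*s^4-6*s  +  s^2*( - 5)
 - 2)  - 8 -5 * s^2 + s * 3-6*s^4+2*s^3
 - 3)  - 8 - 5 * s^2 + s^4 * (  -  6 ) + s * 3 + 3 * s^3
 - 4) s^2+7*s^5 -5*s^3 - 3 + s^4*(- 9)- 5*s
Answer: 2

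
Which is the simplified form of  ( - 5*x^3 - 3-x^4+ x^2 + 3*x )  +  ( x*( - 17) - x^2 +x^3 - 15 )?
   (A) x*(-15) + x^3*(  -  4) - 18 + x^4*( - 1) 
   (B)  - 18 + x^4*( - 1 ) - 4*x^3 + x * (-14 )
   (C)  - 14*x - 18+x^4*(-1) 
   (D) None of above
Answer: B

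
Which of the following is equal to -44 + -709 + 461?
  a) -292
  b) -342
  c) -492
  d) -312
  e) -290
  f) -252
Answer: a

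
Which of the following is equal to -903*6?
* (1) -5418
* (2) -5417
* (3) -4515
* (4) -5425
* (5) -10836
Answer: 1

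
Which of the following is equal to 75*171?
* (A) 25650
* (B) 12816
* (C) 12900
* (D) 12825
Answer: D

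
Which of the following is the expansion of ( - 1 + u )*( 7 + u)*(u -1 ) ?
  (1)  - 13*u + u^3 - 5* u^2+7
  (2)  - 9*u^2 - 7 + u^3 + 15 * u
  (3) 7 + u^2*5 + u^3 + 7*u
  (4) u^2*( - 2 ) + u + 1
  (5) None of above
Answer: 5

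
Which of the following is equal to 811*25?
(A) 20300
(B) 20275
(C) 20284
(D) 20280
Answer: B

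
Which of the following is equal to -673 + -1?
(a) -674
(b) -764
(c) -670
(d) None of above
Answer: a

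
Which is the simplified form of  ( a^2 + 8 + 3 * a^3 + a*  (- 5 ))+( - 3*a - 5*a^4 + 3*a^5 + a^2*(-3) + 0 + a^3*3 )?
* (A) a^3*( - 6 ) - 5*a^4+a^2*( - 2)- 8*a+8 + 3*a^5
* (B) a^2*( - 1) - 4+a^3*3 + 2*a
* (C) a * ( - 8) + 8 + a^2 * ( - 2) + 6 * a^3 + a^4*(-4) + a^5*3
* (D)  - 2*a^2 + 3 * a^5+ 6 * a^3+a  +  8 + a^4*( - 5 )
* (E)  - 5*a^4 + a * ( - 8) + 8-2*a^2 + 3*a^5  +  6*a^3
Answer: E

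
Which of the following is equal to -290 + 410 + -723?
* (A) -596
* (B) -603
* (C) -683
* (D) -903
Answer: B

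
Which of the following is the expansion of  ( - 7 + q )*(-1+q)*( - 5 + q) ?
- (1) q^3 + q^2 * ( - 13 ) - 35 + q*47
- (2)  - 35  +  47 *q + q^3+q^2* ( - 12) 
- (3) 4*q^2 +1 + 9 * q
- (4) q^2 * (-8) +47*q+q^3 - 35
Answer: 1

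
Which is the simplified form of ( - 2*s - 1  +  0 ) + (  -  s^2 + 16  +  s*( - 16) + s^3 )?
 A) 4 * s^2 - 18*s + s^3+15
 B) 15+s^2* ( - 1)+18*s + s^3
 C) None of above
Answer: C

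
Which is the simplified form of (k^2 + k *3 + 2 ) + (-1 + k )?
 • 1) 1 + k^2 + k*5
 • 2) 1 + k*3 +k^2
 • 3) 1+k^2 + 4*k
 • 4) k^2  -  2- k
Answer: 3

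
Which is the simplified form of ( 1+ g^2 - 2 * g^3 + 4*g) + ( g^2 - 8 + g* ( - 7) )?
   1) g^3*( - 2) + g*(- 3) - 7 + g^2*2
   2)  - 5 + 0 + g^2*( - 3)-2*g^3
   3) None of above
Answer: 1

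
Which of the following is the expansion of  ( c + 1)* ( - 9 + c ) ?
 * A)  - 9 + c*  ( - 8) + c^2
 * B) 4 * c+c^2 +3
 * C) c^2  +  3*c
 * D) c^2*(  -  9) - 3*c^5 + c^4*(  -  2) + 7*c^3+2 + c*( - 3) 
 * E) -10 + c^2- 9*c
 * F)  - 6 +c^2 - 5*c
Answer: A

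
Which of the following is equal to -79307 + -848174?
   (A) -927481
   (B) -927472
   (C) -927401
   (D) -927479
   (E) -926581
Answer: A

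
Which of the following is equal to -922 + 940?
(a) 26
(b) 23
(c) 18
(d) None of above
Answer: c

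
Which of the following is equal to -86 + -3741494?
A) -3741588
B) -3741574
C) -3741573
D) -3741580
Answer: D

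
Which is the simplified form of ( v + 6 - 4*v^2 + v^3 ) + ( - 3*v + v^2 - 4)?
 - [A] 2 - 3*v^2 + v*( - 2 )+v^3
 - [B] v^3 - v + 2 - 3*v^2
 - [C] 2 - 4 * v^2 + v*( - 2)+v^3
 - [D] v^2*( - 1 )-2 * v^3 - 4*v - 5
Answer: A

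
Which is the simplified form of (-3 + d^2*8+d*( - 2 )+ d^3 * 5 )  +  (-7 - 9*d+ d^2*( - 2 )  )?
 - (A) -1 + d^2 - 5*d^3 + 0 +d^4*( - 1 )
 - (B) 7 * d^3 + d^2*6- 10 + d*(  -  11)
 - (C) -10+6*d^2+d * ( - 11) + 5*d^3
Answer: C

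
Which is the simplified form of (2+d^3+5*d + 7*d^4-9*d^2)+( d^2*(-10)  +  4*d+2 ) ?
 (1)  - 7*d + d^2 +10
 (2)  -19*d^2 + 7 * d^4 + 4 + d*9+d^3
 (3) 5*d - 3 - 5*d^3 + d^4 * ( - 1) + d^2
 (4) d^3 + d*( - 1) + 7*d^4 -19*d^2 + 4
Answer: 2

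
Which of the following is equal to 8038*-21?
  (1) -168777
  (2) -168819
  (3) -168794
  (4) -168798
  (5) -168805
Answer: 4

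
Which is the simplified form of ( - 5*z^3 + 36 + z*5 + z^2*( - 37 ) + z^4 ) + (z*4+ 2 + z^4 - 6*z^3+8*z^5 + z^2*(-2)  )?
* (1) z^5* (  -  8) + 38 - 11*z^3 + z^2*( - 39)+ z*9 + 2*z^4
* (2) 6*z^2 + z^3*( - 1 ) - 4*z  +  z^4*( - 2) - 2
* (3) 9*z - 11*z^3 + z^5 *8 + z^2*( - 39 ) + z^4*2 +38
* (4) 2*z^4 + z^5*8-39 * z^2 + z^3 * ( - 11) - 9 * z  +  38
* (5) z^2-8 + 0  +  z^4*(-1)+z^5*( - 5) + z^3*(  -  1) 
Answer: 3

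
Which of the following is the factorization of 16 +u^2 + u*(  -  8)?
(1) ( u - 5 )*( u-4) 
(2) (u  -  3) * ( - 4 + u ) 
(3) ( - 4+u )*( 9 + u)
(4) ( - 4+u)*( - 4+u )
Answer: 4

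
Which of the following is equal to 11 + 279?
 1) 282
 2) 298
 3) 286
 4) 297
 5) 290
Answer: 5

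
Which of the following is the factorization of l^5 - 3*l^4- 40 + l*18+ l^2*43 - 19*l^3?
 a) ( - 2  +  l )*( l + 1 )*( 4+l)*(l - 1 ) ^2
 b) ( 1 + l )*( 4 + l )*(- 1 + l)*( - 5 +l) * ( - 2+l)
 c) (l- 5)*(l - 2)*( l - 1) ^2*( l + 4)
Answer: b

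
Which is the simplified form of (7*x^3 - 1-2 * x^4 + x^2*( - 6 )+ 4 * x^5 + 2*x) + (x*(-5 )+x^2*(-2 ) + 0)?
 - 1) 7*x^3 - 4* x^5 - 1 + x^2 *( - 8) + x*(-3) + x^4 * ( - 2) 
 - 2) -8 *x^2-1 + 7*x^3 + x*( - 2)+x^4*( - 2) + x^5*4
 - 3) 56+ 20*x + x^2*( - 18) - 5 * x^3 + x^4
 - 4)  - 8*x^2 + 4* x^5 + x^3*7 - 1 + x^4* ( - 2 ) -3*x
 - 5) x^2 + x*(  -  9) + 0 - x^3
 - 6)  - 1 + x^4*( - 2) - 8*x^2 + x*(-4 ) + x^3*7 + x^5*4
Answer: 4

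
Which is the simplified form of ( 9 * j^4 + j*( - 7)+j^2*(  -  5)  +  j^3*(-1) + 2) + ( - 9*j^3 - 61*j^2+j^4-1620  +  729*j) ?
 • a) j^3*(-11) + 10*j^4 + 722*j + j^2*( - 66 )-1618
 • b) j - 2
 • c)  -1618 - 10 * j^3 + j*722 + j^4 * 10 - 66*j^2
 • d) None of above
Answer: c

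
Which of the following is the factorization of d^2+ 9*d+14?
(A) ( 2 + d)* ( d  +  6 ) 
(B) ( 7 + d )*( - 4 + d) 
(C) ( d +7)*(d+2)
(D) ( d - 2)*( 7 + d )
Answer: C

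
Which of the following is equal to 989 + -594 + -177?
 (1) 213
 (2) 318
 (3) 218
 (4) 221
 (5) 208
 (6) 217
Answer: 3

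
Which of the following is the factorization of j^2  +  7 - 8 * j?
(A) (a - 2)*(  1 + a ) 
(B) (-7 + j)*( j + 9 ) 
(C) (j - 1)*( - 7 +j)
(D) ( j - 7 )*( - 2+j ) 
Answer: C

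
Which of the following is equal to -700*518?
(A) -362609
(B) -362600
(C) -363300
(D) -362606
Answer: B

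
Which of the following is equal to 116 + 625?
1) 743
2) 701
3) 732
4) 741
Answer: 4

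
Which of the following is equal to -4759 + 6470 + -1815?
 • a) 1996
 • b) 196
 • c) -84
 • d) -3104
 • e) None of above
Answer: e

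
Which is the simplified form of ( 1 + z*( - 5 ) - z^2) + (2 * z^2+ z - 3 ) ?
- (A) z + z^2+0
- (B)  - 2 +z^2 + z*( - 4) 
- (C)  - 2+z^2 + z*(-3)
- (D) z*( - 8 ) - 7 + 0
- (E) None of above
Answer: B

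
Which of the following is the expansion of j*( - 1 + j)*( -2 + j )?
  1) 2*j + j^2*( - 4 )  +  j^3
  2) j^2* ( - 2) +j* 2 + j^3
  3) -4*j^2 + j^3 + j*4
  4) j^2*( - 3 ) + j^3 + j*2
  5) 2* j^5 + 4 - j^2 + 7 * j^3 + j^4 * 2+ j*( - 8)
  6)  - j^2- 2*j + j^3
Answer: 4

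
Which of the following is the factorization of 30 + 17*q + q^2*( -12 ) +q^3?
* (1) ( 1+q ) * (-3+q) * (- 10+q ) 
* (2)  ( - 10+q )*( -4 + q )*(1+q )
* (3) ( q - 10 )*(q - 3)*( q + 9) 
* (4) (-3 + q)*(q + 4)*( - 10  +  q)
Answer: 1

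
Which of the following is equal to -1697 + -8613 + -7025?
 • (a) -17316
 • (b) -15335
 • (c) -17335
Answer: c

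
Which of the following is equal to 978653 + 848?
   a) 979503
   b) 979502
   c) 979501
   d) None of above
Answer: c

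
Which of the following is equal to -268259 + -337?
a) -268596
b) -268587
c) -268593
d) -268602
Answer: a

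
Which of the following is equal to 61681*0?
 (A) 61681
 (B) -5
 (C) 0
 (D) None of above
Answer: C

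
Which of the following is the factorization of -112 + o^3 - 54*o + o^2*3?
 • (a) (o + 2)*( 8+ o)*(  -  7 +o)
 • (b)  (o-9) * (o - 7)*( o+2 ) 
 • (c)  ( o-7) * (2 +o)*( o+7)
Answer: a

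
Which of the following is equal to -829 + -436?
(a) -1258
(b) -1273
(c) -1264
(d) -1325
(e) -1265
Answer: e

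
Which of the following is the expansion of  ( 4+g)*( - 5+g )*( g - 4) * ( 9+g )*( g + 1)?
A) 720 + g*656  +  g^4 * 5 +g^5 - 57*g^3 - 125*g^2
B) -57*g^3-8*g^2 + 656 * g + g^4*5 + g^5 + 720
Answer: A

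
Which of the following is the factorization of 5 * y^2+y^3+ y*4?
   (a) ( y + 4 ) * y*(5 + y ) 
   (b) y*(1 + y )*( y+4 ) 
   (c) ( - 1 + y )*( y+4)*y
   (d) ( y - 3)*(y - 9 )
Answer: b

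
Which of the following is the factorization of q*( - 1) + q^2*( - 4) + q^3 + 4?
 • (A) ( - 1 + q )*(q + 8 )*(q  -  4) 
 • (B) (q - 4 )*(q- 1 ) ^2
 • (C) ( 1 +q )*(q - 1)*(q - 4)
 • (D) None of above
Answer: C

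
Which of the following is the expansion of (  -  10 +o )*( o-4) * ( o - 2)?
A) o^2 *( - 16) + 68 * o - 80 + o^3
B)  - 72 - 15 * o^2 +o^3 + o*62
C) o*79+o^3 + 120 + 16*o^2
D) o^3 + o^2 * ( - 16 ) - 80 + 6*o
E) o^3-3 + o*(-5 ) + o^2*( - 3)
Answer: A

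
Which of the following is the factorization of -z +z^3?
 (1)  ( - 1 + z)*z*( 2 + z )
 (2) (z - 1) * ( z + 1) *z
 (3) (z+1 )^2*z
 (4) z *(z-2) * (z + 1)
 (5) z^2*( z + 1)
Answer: 2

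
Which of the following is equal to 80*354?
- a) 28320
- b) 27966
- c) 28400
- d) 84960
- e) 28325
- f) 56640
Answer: a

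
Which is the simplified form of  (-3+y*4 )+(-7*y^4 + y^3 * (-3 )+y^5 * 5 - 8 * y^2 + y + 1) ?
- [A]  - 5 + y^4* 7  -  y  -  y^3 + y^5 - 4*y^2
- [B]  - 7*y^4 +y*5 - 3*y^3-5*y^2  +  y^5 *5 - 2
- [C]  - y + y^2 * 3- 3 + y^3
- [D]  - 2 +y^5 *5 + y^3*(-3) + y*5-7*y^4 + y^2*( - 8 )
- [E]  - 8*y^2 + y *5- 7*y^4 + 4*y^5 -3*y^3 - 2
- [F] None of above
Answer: D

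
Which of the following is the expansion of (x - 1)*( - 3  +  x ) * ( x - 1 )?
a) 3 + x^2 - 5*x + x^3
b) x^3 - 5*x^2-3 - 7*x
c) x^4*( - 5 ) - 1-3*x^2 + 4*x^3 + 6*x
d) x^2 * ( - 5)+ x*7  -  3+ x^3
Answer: d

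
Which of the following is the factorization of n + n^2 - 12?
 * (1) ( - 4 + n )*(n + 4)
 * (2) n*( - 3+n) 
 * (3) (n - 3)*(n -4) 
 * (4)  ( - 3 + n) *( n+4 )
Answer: 4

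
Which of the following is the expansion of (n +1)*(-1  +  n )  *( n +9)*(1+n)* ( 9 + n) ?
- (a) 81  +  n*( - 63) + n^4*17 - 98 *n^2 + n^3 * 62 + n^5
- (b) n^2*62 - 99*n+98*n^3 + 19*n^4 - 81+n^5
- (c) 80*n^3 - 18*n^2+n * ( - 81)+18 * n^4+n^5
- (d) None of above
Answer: b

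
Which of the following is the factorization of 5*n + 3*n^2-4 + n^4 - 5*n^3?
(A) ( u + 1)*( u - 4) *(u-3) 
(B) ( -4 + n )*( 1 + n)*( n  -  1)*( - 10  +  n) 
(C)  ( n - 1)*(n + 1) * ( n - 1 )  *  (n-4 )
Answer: C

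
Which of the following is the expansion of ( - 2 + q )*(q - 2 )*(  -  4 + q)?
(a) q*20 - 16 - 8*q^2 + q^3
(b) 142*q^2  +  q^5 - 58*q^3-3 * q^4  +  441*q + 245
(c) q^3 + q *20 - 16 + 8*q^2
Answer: a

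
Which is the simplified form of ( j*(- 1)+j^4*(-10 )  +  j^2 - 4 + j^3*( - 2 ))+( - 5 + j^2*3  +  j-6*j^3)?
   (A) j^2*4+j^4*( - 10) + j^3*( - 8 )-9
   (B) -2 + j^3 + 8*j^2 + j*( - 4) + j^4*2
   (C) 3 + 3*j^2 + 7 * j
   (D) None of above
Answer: A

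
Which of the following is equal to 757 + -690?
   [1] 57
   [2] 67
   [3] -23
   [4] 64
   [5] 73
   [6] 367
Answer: 2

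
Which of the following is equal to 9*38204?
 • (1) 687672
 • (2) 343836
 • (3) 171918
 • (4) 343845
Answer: 2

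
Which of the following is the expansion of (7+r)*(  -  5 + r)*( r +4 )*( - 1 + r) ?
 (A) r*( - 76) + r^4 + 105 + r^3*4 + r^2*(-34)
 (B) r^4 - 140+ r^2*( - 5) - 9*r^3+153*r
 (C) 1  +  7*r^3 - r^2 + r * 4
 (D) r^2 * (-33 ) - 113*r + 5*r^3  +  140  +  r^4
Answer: D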